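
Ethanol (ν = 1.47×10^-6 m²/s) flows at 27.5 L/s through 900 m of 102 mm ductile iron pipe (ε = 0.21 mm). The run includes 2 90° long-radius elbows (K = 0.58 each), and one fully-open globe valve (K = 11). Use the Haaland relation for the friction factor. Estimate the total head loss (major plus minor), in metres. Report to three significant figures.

H_L ≈ 131 m

V = 4Q/(πD²) = 3.365 m/s; V²/2g = 0.5773 m
Re = 2.34×10^5, ε/D = 0.00206 → f = 0.02431 (Haaland)
Major: h_f = f(L/D)·V²/2g = 0.02431·8824·0.5773 = 123.8 m
Minor: ΣK = 12.2; h_m = ΣK·V²/2g = 7.020 m
Total H_L = 123.8 + 7.020 = 130.9 m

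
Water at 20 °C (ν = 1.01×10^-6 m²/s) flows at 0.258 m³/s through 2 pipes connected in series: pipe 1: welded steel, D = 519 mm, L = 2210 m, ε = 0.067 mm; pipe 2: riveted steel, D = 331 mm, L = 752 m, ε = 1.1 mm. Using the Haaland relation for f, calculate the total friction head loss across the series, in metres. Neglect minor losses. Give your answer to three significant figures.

H ≈ 32.8 m

Pipe 1: V = 1.220 m/s, Re = 6.27×10^5, ε/D = 1.29×10^-4, f = 0.01426, h_1 = f(L/D)V²/2g = 4.604 m
Pipe 2: V = 2.998 m/s, Re = 9.83×10^5, ε/D = 0.00332, f = 0.02710, h_2 = f(L/D)V²/2g = 28.21 m
Series → Q common, losses add: H = Σh = 32.82 m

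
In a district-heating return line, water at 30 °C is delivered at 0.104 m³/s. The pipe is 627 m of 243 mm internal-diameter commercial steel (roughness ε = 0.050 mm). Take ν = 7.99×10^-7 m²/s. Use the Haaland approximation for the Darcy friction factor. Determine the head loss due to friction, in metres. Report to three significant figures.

h_f ≈ 9.92 m

V = 4Q/(πD²) = 4·0.104/(π·0.243²) = 2.242 m/s
Re = VD/ν = 2.242·0.243/7.99×10^-7 = 6.82×10^5 → turbulent
ε/D = 0.050/243 = 2.06×10^-4
Haaland: f = 0.01499
h_f = f(L/D)V²/(2g) = 0.01499·(627/0.243)·2.242²/(2·9.81) = 9.917 m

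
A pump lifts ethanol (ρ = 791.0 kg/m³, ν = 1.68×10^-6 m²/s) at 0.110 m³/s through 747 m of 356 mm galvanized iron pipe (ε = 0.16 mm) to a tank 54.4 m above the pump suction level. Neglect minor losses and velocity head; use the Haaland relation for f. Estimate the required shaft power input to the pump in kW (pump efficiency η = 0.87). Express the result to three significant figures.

P_shaft ≈ 55.7 kW

V = 4Q/(πD²) = 1.105 m/s; Re = 2.34×10^5; ε/D = 4.49×10^-4; f = 0.01811
h_f = f(L/D)V²/2g = 2.366 m
Total head H = z + h_f = 54.4 + 2.366 = 56.77 m
P_hyd = ρgQH = 791.0·9.81·0.110·56.77 = 48.45 kW
P_shaft = P_hyd/η = 48.45/0.87 = 55.69 kW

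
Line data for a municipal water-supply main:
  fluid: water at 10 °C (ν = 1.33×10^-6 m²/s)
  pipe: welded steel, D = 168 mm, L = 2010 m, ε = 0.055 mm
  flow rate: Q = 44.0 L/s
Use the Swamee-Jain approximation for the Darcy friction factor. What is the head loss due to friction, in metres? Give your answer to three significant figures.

V = 4Q/(πD²) = 4·0.0440/(π·0.168²) = 1.985 m/s
Re = VD/ν = 1.985·0.168/1.33×10^-6 = 2.51×10^5 → turbulent
ε/D = 0.055/168 = 3.27×10^-4
Swamee-Jain: f = 0.01754
h_f = f(L/D)V²/(2g) = 0.01754·(2010/0.168)·1.985²/(2·9.81) = 42.15 m

h_f ≈ 42.1 m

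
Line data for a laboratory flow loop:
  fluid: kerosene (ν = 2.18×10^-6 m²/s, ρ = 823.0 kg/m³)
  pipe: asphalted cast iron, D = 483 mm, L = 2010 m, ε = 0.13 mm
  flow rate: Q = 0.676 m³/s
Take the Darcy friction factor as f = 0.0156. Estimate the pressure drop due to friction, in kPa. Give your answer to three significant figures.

V = 4Q/(πD²) = 4·0.676/(π·0.483²) = 3.689 m/s
h_f = f(L/D)V²/(2g) = 0.01560·(2010/0.483)·3.689²/(2·9.81) = 45.04 m
Δp = ρg·h_f = 823.0·9.81·45.04 = 363.6 kPa

Δp ≈ 364 kPa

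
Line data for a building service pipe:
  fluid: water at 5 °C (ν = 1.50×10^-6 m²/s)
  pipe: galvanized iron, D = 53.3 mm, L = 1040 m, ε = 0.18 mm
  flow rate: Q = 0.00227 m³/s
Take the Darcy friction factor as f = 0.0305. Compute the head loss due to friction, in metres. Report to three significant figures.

V = 4Q/(πD²) = 4·0.00227/(π·0.0533²) = 1.017 m/s
h_f = f(L/D)V²/(2g) = 0.03050·(1040/0.0533)·1.017²/(2·9.81) = 31.40 m

h_f ≈ 31.4 m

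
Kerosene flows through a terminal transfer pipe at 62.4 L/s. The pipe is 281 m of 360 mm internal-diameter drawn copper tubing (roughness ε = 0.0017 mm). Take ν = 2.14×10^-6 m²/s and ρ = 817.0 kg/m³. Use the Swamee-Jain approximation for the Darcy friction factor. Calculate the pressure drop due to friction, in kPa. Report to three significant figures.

V = 4Q/(πD²) = 4·0.0624/(π·0.360²) = 0.6130 m/s
Re = VD/ν = 0.6130·0.360/2.14×10^-6 = 1.03×10^5 → turbulent
ε/D = 0.0017/360 = 4.72×10^-6
Swamee-Jain: f = 0.01778
h_f = f(L/D)V²/(2g) = 0.01778·(281/0.360)·0.6130²/(2·9.81) = 0.2658 m
Δp = ρg·h_f = 817.0·9.81·0.2658 = 2.130 kPa

Δp ≈ 2.13 kPa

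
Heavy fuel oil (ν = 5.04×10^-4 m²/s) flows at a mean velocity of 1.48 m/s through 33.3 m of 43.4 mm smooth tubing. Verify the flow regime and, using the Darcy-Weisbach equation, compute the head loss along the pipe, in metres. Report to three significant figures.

Re = VD/ν = 1.48·0.04340/5.04×10^-4 = 127 → laminar (Re < 2300)
f = 64/Re = 0.5022
h_f = f(L/D)V²/(2g) = 0.5022·(33.3/0.04340)·1.48²/(2·9.81) = 43.02 m

h_f ≈ 43.0 m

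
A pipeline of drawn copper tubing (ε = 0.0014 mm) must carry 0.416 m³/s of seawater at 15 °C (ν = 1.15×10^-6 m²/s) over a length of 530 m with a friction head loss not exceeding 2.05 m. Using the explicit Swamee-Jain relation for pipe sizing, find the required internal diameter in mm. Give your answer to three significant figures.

Swamee-Jain (Type III): D = 0.66·[ε^1.25·(LQ²/(gh_f))^4.75 + ν·Q^9.4·(L/(gh_f))^5.2]^0.04
LQ²/(gh_f) = 4.561; L/(gh_f) = 26.35
Term 1 = ε^1.25·(…)^4.75 = 6.50×10^-5; Term 2 = ν·Q^9.4·(…)^5.2 = 0.00739
D = 0.66·(6.50×10^-5 + 0.00739)^0.04 = 0.5426 m = 543 mm
Check: V = 1.80 m/s, Re = 8.49×10^5, f = 0.01199, h_f = 1.93 m ≈ 2.05 m ✓

D ≈ 543 mm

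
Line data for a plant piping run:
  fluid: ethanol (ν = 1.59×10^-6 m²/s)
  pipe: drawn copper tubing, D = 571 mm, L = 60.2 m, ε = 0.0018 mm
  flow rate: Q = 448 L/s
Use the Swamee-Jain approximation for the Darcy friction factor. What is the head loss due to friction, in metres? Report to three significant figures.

V = 4Q/(πD²) = 4·0.448/(π·0.571²) = 1.750 m/s
Re = VD/ν = 1.750·0.571/1.59×10^-6 = 6.28×10^5 → turbulent
ε/D = 0.0018/571 = 3.15×10^-6
Swamee-Jain: f = 0.01263
h_f = f(L/D)V²/(2g) = 0.01263·(60.2/0.571)·1.750²/(2·9.81) = 0.2077 m

h_f ≈ 0.208 m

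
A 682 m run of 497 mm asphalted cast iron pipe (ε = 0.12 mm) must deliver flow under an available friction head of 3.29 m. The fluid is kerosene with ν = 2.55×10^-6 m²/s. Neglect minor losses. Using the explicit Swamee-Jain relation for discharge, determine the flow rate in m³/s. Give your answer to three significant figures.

Q ≈ 0.329 m³/s

Swamee-Jain (Type II): Q = -0.965·√(gD⁵h_f/L)·ln[ε/(3.7D) + √(3.17ν²L/(gD³h_f))]
√(gD⁵h_f/L) = √(9.81·0.497⁵·3.29/682) = 0.03788
ε/(3.7D) = 6.53×10^-5; √(3.17ν²L/(gD³h_f)) = 5.96×10^-5
Q = -0.965·0.03788·ln(1.248×10^-4) = 0.3286 m³/s
Check: V = 1.69 m/s, Re = 3.30×10^5, f = 0.01647, h_f = 3.31 m ≈ 3.29 m ✓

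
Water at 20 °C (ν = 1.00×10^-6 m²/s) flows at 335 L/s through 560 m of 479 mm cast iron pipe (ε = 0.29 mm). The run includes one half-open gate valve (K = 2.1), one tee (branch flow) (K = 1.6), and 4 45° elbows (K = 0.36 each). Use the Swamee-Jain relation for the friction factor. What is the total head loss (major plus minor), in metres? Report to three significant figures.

H_L ≈ 4.62 m

V = 4Q/(πD²) = 1.859 m/s; V²/2g = 0.1761 m
Re = 8.90×10^5, ε/D = 6.05×10^-4 → f = 0.01803 (Swamee-Jain)
Major: h_f = f(L/D)·V²/2g = 0.01803·1169·0.1761 = 3.713 m
Minor: ΣK = 5.14; h_m = ΣK·V²/2g = 0.9054 m
Total H_L = 3.713 + 0.9054 = 4.619 m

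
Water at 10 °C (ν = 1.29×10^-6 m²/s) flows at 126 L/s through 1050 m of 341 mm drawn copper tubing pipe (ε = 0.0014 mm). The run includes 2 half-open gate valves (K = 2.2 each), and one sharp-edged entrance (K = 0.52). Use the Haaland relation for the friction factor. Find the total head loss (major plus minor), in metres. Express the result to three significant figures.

V = 4Q/(πD²) = 1.380 m/s; V²/2g = 0.09702 m
Re = 3.65×10^5, ε/D = 4.11×10^-6 → f = 0.01387 (Haaland)
Major: h_f = f(L/D)·V²/2g = 0.01387·3079·0.09702 = 4.143 m
Minor: ΣK = 4.92; h_m = ΣK·V²/2g = 0.4773 m
Total H_L = 4.143 + 0.4773 = 4.620 m

H_L ≈ 4.62 m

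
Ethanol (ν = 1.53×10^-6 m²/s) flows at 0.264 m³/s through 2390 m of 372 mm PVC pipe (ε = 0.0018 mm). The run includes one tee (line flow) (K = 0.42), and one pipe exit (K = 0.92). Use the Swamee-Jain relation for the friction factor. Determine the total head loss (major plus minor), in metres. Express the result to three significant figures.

V = 4Q/(πD²) = 2.429 m/s; V²/2g = 0.3007 m
Re = 5.91×10^5, ε/D = 4.84×10^-6 → f = 0.01280 (Swamee-Jain)
Major: h_f = f(L/D)·V²/2g = 0.01280·6425·0.3007 = 24.72 m
Minor: ΣK = 1.34; h_m = ΣK·V²/2g = 0.4030 m
Total H_L = 24.72 + 0.4030 = 25.13 m

H_L ≈ 25.1 m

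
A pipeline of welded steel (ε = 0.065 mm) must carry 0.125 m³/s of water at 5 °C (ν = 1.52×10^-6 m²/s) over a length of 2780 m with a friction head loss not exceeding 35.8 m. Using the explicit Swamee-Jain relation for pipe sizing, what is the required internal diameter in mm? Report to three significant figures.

D ≈ 281 mm

Swamee-Jain (Type III): D = 0.66·[ε^1.25·(LQ²/(gh_f))^4.75 + ν·Q^9.4·(L/(gh_f))^5.2]^0.04
LQ²/(gh_f) = 0.1237; L/(gh_f) = 7.916
Term 1 = ε^1.25·(…)^4.75 = 2.85×10^-10; Term 2 = ν·Q^9.4·(…)^5.2 = 2.32×10^-10
D = 0.66·(2.85×10^-10 + 2.32×10^-10)^0.04 = 0.2806 m = 281 mm
Check: V = 2.02 m/s, Re = 3.73×10^5, f = 0.01621, h_f = 33.4 m ≈ 35.8 m ✓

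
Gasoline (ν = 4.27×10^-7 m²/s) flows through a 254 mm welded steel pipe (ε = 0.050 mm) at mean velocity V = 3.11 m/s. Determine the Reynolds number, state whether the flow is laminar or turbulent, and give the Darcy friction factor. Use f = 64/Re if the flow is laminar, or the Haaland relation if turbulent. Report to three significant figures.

Re = VD/ν = 3.110·0.254/4.27×10^-7 = 1.85×10^6
Re > 4000 → turbulent; ε/D = 1.97×10^-4
Haaland: f = 0.01420

Re ≈ 1.85×10^6; turbulent; f ≈ 0.0142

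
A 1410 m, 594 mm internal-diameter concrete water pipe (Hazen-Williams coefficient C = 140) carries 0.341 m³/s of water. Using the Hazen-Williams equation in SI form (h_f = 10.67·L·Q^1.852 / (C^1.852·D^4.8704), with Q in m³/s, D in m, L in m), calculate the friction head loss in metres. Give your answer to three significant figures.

h_f = 10.67·1410·0.341^1.852 / (140^1.852·0.594^4.8704) = 2.749 m

h_f ≈ 2.75 m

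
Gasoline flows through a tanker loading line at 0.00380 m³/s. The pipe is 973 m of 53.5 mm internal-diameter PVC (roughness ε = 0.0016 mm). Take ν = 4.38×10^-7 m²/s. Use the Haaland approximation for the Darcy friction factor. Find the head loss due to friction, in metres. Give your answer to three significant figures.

V = 4Q/(πD²) = 4·0.00380/(π·0.0535²) = 1.690 m/s
Re = VD/ν = 1.690·0.0535/4.38×10^-7 = 2.06×10^5 → turbulent
ε/D = 0.0016/53.5 = 2.99×10^-5
Haaland: f = 0.01560
h_f = f(L/D)V²/(2g) = 0.01560·(973/0.0535)·1.690²/(2·9.81) = 41.32 m

h_f ≈ 41.3 m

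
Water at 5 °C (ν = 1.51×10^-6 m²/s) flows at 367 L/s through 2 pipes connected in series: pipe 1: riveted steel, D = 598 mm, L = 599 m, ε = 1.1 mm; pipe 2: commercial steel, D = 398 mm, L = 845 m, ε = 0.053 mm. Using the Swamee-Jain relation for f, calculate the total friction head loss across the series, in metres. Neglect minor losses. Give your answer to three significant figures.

H ≈ 15.5 m

Pipe 1: V = 1.307 m/s, Re = 5.17×10^5, ε/D = 0.00184, f = 0.02340, h_1 = f(L/D)V²/2g = 2.040 m
Pipe 2: V = 2.950 m/s, Re = 7.78×10^5, ε/D = 1.33×10^-4, f = 0.01424, h_2 = f(L/D)V²/2g = 13.41 m
Series → Q common, losses add: H = Σh = 15.45 m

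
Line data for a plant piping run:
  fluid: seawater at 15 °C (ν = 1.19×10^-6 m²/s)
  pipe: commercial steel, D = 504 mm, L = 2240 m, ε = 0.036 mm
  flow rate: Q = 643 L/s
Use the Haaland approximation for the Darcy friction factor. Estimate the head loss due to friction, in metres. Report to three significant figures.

V = 4Q/(πD²) = 4·0.643/(π·0.504²) = 3.223 m/s
Re = VD/ν = 3.223·0.504/1.19×10^-6 = 1.37×10^6 → turbulent
ε/D = 0.036/504 = 7.14×10^-5
Haaland: f = 0.01253
h_f = f(L/D)V²/(2g) = 0.01253·(2240/0.504)·3.223²/(2·9.81) = 29.49 m

h_f ≈ 29.5 m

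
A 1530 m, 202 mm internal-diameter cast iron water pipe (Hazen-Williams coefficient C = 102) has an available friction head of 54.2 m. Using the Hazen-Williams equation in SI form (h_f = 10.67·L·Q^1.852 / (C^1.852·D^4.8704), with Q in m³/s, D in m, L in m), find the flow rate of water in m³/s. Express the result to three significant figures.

Q ≈ 0.0697 m³/s

Rearranging: Q = [h_f·C^1.852·D^4.8704 / (10.67·L)]^(1/1.852)
Q = [54.2·102^1.852·0.202^4.8704 / (10.67·1530)]^0.540 = 0.06972 m³/s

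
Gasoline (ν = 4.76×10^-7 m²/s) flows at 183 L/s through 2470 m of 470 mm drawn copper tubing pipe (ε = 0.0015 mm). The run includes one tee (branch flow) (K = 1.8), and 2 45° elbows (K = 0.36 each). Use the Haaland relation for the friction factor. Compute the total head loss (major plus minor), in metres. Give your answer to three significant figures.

V = 4Q/(πD²) = 1.055 m/s; V²/2g = 0.05671 m
Re = 1.04×10^6, ε/D = 3.19×10^-6 → f = 0.01156 (Haaland)
Major: h_f = f(L/D)·V²/2g = 0.01156·5255·0.05671 = 3.445 m
Minor: ΣK = 2.52; h_m = ΣK·V²/2g = 0.1429 m
Total H_L = 3.445 + 0.1429 = 3.588 m

H_L ≈ 3.59 m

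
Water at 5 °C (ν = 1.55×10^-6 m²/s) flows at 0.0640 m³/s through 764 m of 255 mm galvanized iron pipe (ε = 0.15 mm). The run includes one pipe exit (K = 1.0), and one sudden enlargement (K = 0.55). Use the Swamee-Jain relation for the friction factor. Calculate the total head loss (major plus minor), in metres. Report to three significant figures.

H_L ≈ 4.76 m

V = 4Q/(πD²) = 1.253 m/s; V²/2g = 0.08004 m
Re = 2.06×10^5, ε/D = 5.88×10^-4 → f = 0.01934 (Swamee-Jain)
Major: h_f = f(L/D)·V²/2g = 0.01934·2996·0.08004 = 4.637 m
Minor: ΣK = 1.55; h_m = ΣK·V²/2g = 0.1241 m
Total H_L = 4.637 + 0.1241 = 4.761 m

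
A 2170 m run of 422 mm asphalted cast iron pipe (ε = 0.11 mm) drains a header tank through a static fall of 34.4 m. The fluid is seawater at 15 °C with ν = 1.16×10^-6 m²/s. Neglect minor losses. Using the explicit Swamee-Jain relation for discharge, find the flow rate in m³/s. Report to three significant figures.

Swamee-Jain (Type II): Q = -0.965·√(gD⁵h_f/L)·ln[ε/(3.7D) + √(3.17ν²L/(gD³h_f))]
√(gD⁵h_f/L) = √(9.81·0.422⁵·34.4/2170) = 0.04562
ε/(3.7D) = 7.04×10^-5; √(3.17ν²L/(gD³h_f)) = 1.91×10^-5
Q = -0.965·0.04562·ln(8.955×10^-5) = 0.4103 m³/s
Check: V = 2.93 m/s, Re = 1.07×10^6, f = 0.01535, h_f = 34.6 m ≈ 34.4 m ✓

Q ≈ 0.410 m³/s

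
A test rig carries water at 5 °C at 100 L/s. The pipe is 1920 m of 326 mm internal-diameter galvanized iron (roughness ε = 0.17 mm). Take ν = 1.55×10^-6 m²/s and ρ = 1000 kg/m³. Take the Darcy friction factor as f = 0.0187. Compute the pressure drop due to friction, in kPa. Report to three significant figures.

V = 4Q/(πD²) = 4·0.100/(π·0.326²) = 1.198 m/s
h_f = f(L/D)V²/(2g) = 0.01870·(1920/0.326)·1.198²/(2·9.81) = 8.057 m
Δp = ρg·h_f = 1000·9.81·8.057 = 79.04 kPa

Δp ≈ 79.0 kPa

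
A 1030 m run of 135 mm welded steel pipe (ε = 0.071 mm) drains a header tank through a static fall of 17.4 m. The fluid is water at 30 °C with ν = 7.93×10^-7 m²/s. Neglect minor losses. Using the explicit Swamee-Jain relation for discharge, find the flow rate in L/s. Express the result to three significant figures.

Swamee-Jain (Type II): Q = -0.965·√(gD⁵h_f/L)·ln[ε/(3.7D) + √(3.17ν²L/(gD³h_f))]
√(gD⁵h_f/L) = √(9.81·0.135⁵·17.4/1030) = 0.002726
ε/(3.7D) = 1.42×10^-4; √(3.17ν²L/(gD³h_f)) = 6.99×10^-5
Q = -0.965·0.002726·ln(2.121×10^-4) = 0.02225 m³/s
Check: V = 1.55 m/s, Re = 2.65×10^5, f = 0.01864, h_f = 17.5 m ≈ 17.4 m ✓

Q ≈ 22.3 L/s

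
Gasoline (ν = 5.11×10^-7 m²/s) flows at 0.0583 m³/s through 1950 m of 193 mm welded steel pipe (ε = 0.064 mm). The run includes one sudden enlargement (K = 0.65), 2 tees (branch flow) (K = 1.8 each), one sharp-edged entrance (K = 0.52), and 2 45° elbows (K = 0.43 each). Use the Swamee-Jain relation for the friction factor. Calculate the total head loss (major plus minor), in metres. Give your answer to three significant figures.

V = 4Q/(πD²) = 1.993 m/s; V²/2g = 0.2024 m
Re = 7.53×10^5, ε/D = 3.32×10^-4 → f = 0.01624 (Swamee-Jain)
Major: h_f = f(L/D)·V²/2g = 0.01624·10104·0.2024 = 33.20 m
Minor: ΣK = 5.63; h_m = ΣK·V²/2g = 1.140 m
Total H_L = 33.20 + 1.140 = 34.34 m

H_L ≈ 34.3 m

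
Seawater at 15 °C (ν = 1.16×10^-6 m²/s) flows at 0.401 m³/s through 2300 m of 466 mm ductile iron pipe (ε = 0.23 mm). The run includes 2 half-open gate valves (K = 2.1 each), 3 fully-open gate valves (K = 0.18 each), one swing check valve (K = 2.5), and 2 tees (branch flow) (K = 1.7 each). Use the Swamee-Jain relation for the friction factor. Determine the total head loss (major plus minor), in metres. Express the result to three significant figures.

V = 4Q/(πD²) = 2.351 m/s; V²/2g = 0.2818 m
Re = 9.45×10^5, ε/D = 4.94×10^-4 → f = 0.01729 (Swamee-Jain)
Major: h_f = f(L/D)·V²/2g = 0.01729·4936·0.2818 = 24.04 m
Minor: ΣK = 10.6; h_m = ΣK·V²/2g = 2.998 m
Total H_L = 24.04 + 2.998 = 27.04 m

H_L ≈ 27.0 m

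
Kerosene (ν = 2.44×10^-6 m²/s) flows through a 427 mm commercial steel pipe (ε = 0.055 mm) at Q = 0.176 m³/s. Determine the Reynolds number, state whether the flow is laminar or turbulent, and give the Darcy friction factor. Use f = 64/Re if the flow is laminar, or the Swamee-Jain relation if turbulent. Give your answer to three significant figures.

Re ≈ 2.15×10^5; turbulent; f ≈ 0.0164

V = 4Q/(πD²) = 1.229 m/s
Re = VD/ν = 1.229·0.427/2.44×10^-6 = 2.15×10^5
Re > 4000 → turbulent; ε/D = 1.29×10^-4
Swamee-Jain: f = 0.01644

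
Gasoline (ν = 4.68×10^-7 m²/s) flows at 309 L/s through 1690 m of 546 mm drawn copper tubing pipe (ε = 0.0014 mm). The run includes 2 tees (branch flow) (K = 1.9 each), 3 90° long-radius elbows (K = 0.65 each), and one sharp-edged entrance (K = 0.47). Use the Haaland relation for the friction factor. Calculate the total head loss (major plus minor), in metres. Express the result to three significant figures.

V = 4Q/(πD²) = 1.320 m/s; V²/2g = 0.08877 m
Re = 1.54×10^6, ε/D = 2.56×10^-6 → f = 0.01085 (Haaland)
Major: h_f = f(L/D)·V²/2g = 0.01085·3095·0.08877 = 2.980 m
Minor: ΣK = 6.22; h_m = ΣK·V²/2g = 0.5522 m
Total H_L = 2.980 + 0.5522 = 3.532 m

H_L ≈ 3.53 m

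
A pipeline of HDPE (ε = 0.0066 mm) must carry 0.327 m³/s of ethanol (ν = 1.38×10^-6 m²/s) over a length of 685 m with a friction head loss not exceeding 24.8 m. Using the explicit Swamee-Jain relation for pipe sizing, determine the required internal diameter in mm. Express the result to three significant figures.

Swamee-Jain (Type III): D = 0.66·[ε^1.25·(LQ²/(gh_f))^4.75 + ν·Q^9.4·(L/(gh_f))^5.2]^0.04
LQ²/(gh_f) = 0.3011; L/(gh_f) = 2.816
Term 1 = ε^1.25·(…)^4.75 = 1.12×10^-9; Term 2 = ν·Q^9.4·(…)^5.2 = 8.21×10^-9
D = 0.66·(1.12×10^-9 + 8.21×10^-9)^0.04 = 0.3150 m = 315 mm
Check: V = 4.20 m/s, Re = 9.58×10^5, f = 0.01218, h_f = 23.8 m ≈ 24.8 m ✓

D ≈ 315 mm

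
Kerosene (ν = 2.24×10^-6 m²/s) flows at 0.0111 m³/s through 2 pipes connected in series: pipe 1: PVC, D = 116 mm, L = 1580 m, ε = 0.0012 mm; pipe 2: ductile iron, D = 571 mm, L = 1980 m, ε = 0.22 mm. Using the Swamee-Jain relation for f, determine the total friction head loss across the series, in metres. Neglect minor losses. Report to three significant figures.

Pipe 1: V = 1.050 m/s, Re = 5.44×10^4, ε/D = 1.03×10^-5, f = 0.02042, h_1 = f(L/D)V²/2g = 15.64 m
Pipe 2: V = 0.04335 m/s, Re = 1.10×10^4, ε/D = 3.85×10^-4, f = 0.03084, h_2 = f(L/D)V²/2g = 0.01024 m
Series → Q common, losses add: H = Σh = 15.65 m

H ≈ 15.6 m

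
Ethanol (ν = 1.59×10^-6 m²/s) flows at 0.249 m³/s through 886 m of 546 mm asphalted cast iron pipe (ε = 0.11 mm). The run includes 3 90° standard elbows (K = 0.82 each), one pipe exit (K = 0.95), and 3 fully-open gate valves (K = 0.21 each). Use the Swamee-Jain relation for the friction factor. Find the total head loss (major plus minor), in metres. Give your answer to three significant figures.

V = 4Q/(πD²) = 1.063 m/s; V²/2g = 0.05764 m
Re = 3.65×10^5, ε/D = 2.01×10^-4 → f = 0.01599 (Swamee-Jain)
Major: h_f = f(L/D)·V²/2g = 0.01599·1623·0.05764 = 1.495 m
Minor: ΣK = 4.04; h_m = ΣK·V²/2g = 0.2329 m
Total H_L = 1.495 + 0.2329 = 1.728 m

H_L ≈ 1.73 m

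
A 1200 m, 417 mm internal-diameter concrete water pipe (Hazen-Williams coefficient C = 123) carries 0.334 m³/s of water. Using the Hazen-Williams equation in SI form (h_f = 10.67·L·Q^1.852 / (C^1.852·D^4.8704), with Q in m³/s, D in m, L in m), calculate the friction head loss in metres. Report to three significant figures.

h_f = 10.67·1200·0.334^1.852 / (123^1.852·0.417^4.8704) = 16.03 m

h_f ≈ 16.0 m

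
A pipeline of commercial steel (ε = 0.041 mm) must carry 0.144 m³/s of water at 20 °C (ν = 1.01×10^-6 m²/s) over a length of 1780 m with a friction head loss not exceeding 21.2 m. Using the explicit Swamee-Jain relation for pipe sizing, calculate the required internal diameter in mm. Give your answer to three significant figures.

Swamee-Jain (Type III): D = 0.66·[ε^1.25·(LQ²/(gh_f))^4.75 + ν·Q^9.4·(L/(gh_f))^5.2]^0.04
LQ²/(gh_f) = 0.1775; L/(gh_f) = 8.559
Term 1 = ε^1.25·(…)^4.75 = 8.90×10^-10; Term 2 = ν·Q^9.4·(…)^5.2 = 8.74×10^-10
D = 0.66·(8.90×10^-10 + 8.74×10^-10)^0.04 = 0.2947 m = 295 mm
Check: V = 2.11 m/s, Re = 6.16×10^5, f = 0.01461, h_f = 20.0 m ≈ 21.2 m ✓

D ≈ 295 mm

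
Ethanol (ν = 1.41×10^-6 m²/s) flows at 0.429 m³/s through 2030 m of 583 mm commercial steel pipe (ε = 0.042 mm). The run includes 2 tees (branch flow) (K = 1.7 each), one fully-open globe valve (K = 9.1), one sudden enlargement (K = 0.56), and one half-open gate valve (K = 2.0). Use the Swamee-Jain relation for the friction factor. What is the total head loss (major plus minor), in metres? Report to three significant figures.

V = 4Q/(πD²) = 1.607 m/s; V²/2g = 0.1316 m
Re = 6.64×10^5, ε/D = 7.20×10^-5 → f = 0.01365 (Swamee-Jain)
Major: h_f = f(L/D)·V²/2g = 0.01365·3482·0.1316 = 6.255 m
Minor: ΣK = 15.1; h_m = ΣK·V²/2g = 1.982 m
Total H_L = 6.255 + 1.982 = 8.238 m

H_L ≈ 8.24 m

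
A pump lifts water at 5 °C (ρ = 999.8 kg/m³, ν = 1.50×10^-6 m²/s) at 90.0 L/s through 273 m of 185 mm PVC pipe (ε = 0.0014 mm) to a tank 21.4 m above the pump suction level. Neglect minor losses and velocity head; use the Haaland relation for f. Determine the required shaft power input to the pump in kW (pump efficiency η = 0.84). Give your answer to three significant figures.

P_shaft ≈ 34.5 kW

V = 4Q/(πD²) = 3.348 m/s; Re = 4.13×10^5; ε/D = 7.57×10^-6; f = 0.01360
h_f = f(L/D)V²/2g = 11.46 m
Total head H = z + h_f = 21.4 + 11.46 = 32.86 m
P_hyd = ρgQH = 999.8·9.81·0.0900·32.86 = 29.01 kW
P_shaft = P_hyd/η = 29.01/0.84 = 34.53 kW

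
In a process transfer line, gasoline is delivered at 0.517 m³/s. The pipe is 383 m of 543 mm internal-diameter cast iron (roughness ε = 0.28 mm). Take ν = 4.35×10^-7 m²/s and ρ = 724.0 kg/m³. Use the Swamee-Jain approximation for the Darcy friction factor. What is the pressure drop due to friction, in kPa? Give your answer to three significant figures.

Δp ≈ 21.7 kPa

V = 4Q/(πD²) = 4·0.517/(π·0.543²) = 2.233 m/s
Re = VD/ν = 2.233·0.543/4.35×10^-7 = 2.79×10^6 → turbulent
ε/D = 0.28/543 = 5.16×10^-4
Swamee-Jain: f = 0.01706
h_f = f(L/D)V²/(2g) = 0.01706·(383/0.543)·2.233²/(2·9.81) = 3.056 m
Δp = ρg·h_f = 724.0·9.81·3.056 = 21.71 kPa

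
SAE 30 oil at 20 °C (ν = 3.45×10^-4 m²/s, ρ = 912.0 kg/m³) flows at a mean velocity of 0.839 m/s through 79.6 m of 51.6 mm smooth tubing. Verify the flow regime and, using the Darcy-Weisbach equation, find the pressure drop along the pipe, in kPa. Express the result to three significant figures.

Δp ≈ 253 kPa

Re = VD/ν = 0.839·0.05160/3.45×10^-4 = 125 → laminar (Re < 2300)
f = 64/Re = 0.5100
h_f = f(L/D)V²/(2g) = 0.5100·(79.6/0.05160)·0.839²/(2·9.81) = 28.23 m
Δp = ρg·h_f = 912.0·9.81·28.23 = 252.5 kPa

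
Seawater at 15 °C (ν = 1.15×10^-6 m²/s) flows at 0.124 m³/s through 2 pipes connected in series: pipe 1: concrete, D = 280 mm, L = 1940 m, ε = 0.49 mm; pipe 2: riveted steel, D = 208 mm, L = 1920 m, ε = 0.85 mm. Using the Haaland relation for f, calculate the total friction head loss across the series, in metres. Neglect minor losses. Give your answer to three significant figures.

H ≈ 213 m

Pipe 1: V = 2.014 m/s, Re = 4.90×10^5, ε/D = 0.00175, f = 0.02302, h_1 = f(L/D)V²/2g = 32.96 m
Pipe 2: V = 3.649 m/s, Re = 6.60×10^5, ε/D = 0.00409, f = 0.02880, h_2 = f(L/D)V²/2g = 180.5 m
Series → Q common, losses add: H = Σh = 213.4 m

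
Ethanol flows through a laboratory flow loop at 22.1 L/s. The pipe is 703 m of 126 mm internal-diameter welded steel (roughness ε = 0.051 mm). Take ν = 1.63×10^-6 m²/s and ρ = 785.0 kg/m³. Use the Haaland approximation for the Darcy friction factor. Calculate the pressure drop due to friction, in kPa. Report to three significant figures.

V = 4Q/(πD²) = 4·0.0221/(π·0.126²) = 1.772 m/s
Re = VD/ν = 1.772·0.126/1.63×10^-6 = 1.37×10^5 → turbulent
ε/D = 0.051/126 = 4.05×10^-4
Haaland: f = 0.01888
h_f = f(L/D)V²/(2g) = 0.01888·(703/0.126)·1.772²/(2·9.81) = 16.86 m
Δp = ρg·h_f = 785.0·9.81·16.86 = 129.9 kPa

Δp ≈ 130 kPa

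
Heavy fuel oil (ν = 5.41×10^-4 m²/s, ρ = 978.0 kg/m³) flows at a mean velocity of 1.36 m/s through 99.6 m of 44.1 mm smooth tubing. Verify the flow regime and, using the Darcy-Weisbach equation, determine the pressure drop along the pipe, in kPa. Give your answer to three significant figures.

Δp ≈ 1180 kPa

Re = VD/ν = 1.36·0.04410/5.41×10^-4 = 111 → laminar (Re < 2300)
f = 64/Re = 0.5773
h_f = f(L/D)V²/(2g) = 0.5773·(99.6/0.04410)·1.36²/(2·9.81) = 122.9 m
Δp = ρg·h_f = 978.0·9.81·122.9 = 1179 kPa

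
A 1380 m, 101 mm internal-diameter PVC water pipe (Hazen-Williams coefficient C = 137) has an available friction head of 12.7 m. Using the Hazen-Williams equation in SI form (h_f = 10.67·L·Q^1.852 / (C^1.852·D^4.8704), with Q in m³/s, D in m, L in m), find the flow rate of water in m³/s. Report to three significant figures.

Q ≈ 0.00731 m³/s

Rearranging: Q = [h_f·C^1.852·D^4.8704 / (10.67·L)]^(1/1.852)
Q = [12.7·137^1.852·0.101^4.8704 / (10.67·1380)]^0.540 = 0.007307 m³/s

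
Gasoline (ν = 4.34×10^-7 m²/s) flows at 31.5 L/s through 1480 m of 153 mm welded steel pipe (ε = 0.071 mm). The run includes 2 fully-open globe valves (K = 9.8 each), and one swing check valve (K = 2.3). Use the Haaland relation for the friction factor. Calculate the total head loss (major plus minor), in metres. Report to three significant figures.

H_L ≈ 28.2 m

V = 4Q/(πD²) = 1.713 m/s; V²/2g = 0.1496 m
Re = 6.04×10^5, ε/D = 4.64×10^-4 → f = 0.01720 (Haaland)
Major: h_f = f(L/D)·V²/2g = 0.01720·9673·0.1496 = 24.90 m
Minor: ΣK = 21.9; h_m = ΣK·V²/2g = 3.277 m
Total H_L = 24.90 + 3.277 = 28.17 m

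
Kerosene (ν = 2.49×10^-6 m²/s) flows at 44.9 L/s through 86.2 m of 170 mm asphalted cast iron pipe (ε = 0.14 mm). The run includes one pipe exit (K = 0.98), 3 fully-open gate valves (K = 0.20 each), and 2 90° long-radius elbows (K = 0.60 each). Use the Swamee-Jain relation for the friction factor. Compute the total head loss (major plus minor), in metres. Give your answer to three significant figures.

H_L ≈ 2.69 m

V = 4Q/(πD²) = 1.978 m/s; V²/2g = 0.1994 m
Re = 1.35×10^5, ε/D = 8.24×10^-4 → f = 0.02110 (Swamee-Jain)
Major: h_f = f(L/D)·V²/2g = 0.02110·507.1·0.1994 = 2.134 m
Minor: ΣK = 2.78; h_m = ΣK·V²/2g = 0.5545 m
Total H_L = 2.134 + 0.5545 = 2.688 m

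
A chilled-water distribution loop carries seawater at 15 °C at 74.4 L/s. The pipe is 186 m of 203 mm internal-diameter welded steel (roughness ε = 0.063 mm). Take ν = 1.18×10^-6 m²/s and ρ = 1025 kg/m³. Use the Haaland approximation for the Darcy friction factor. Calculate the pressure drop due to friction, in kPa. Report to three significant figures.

Δp ≈ 40.9 kPa

V = 4Q/(πD²) = 4·0.0744/(π·0.203²) = 2.299 m/s
Re = VD/ν = 2.299·0.203/1.18×10^-6 = 3.95×10^5 → turbulent
ε/D = 0.063/203 = 3.10×10^-4
Haaland: f = 0.01650
h_f = f(L/D)V²/(2g) = 0.01650·(186/0.203)·2.299²/(2·9.81) = 4.072 m
Δp = ρg·h_f = 1025·9.81·4.072 = 40.94 kPa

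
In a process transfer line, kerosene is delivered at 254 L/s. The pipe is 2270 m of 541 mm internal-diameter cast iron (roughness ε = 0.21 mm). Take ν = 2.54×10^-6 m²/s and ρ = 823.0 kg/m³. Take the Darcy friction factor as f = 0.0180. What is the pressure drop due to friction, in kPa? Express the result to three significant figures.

V = 4Q/(πD²) = 4·0.254/(π·0.541²) = 1.105 m/s
h_f = f(L/D)V²/(2g) = 0.01800·(2270/0.541)·1.105²/(2·9.81) = 4.700 m
Δp = ρg·h_f = 823.0·9.81·4.700 = 37.95 kPa

Δp ≈ 37.9 kPa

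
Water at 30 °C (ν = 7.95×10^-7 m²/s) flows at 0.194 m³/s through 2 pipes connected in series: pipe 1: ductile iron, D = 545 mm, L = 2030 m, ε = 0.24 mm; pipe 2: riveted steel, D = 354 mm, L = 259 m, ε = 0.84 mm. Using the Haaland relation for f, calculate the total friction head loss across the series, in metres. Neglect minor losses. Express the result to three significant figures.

Pipe 1: V = 0.8316 m/s, Re = 5.70×10^5, ε/D = 4.40×10^-4, f = 0.01708, h_1 = f(L/D)V²/2g = 2.243 m
Pipe 2: V = 1.971 m/s, Re = 8.78×10^5, ε/D = 0.00237, f = 0.02474, h_2 = f(L/D)V²/2g = 3.584 m
Series → Q common, losses add: H = Σh = 5.826 m

H ≈ 5.83 m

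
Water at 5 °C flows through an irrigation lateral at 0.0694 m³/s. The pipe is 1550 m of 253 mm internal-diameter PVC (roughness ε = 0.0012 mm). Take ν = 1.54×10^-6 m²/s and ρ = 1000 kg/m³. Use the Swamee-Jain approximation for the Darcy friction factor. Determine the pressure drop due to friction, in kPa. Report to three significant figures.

V = 4Q/(πD²) = 4·0.0694/(π·0.253²) = 1.380 m/s
Re = VD/ν = 1.380·0.253/1.54×10^-6 = 2.27×10^5 → turbulent
ε/D = 0.0012/253 = 4.74×10^-6
Swamee-Jain: f = 0.01521
h_f = f(L/D)V²/(2g) = 0.01521·(1550/0.253)·1.380²/(2·9.81) = 9.048 m
Δp = ρg·h_f = 1000·9.81·9.048 = 88.76 kPa

Δp ≈ 88.8 kPa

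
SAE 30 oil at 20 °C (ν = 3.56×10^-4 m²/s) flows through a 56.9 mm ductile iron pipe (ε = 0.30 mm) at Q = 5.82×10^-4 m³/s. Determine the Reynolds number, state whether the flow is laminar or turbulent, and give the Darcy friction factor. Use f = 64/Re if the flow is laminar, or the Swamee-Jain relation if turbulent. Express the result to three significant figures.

V = 4Q/(πD²) = 0.2289 m/s
Re = VD/ν = 0.2289·0.0569/3.56×10^-4 = 36.6
Re < 2300 → laminar → f = 64/Re = 1.749

Re ≈ 36.6; laminar; f = 64/Re ≈ 1.75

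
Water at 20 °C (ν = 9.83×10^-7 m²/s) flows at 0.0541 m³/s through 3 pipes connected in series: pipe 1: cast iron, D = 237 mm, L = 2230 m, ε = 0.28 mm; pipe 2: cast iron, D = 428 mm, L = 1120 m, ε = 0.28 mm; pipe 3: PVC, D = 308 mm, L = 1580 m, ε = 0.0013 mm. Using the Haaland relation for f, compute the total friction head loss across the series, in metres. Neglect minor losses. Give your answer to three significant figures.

H ≈ 17.8 m

Pipe 1: V = 1.226 m/s, Re = 2.96×10^5, ε/D = 0.00118, f = 0.02127, h_1 = f(L/D)V²/2g = 15.34 m
Pipe 2: V = 0.3760 m/s, Re = 1.64×10^5, ε/D = 6.54×10^-4, f = 0.01972, h_2 = f(L/D)V²/2g = 0.3718 m
Pipe 3: V = 0.7261 m/s, Re = 2.28×10^5, ε/D = 4.22×10^-6, f = 0.01514, h_3 = f(L/D)V²/2g = 2.088 m
Series → Q common, losses add: H = Σh = 17.80 m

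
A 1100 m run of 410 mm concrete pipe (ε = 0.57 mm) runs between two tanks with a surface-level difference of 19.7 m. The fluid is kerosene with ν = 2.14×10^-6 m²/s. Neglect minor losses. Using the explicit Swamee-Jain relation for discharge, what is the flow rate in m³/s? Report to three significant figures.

Q ≈ 0.340 m³/s

Swamee-Jain (Type II): Q = -0.965·√(gD⁵h_f/L)·ln[ε/(3.7D) + √(3.17ν²L/(gD³h_f))]
√(gD⁵h_f/L) = √(9.81·0.410⁵·19.7/1100) = 0.04512
ε/(3.7D) = 3.76×10^-4; √(3.17ν²L/(gD³h_f)) = 3.46×10^-5
Q = -0.965·0.04512·ln(4.104×10^-4) = 0.3395 m³/s
Check: V = 2.57 m/s, Re = 4.93×10^5, f = 0.02191, h_f = 19.8 m ≈ 19.7 m ✓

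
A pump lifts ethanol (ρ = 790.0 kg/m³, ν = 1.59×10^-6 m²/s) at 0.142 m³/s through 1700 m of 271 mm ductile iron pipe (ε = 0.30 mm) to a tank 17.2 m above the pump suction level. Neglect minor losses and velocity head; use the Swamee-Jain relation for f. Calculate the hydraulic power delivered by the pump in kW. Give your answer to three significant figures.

V = 4Q/(πD²) = 2.462 m/s; Re = 4.20×10^5; ε/D = 0.00111; f = 0.02092
h_f = f(L/D)V²/2g = 40.54 m
Total head H = z + h_f = 17.2 + 40.54 = 57.74 m
P_hyd = ρgQH = 790.0·9.81·0.142·57.74 = 63.54 kW

P_hyd ≈ 63.5 kW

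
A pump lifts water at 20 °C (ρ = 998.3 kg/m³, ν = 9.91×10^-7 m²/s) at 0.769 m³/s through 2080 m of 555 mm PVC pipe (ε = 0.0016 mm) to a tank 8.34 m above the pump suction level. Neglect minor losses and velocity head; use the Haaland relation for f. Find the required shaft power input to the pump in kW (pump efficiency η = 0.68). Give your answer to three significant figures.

V = 4Q/(πD²) = 3.179 m/s; Re = 1.78×10^6; ε/D = 2.88×10^-6; f = 0.01061
h_f = f(L/D)V²/2g = 20.48 m
Total head H = z + h_f = 8.34 + 20.48 = 28.82 m
P_hyd = ρgQH = 998.3·9.81·0.769·28.82 = 217.0 kW
P_shaft = P_hyd/η = 217.0/0.68 = 319.2 kW

P_shaft ≈ 319 kW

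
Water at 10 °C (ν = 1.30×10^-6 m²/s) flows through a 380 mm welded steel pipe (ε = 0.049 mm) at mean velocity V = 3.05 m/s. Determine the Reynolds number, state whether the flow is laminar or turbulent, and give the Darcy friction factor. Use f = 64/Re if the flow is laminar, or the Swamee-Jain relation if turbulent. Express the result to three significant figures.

Re ≈ 8.92×10^5; turbulent; f ≈ 0.0140

Re = VD/ν = 3.050·0.380/1.30×10^-6 = 8.92×10^5
Re > 4000 → turbulent; ε/D = 1.29×10^-4
Swamee-Jain: f = 0.01404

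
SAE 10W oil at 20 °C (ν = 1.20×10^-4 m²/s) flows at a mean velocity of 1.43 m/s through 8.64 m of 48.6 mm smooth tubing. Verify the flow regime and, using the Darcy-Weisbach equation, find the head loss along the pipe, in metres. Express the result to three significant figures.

h_f ≈ 2.05 m

Re = VD/ν = 1.43·0.04860/1.20×10^-4 = 579 → laminar (Re < 2300)
f = 64/Re = 0.1105
h_f = f(L/D)V²/(2g) = 0.1105·(8.64/0.04860)·1.43²/(2·9.81) = 2.048 m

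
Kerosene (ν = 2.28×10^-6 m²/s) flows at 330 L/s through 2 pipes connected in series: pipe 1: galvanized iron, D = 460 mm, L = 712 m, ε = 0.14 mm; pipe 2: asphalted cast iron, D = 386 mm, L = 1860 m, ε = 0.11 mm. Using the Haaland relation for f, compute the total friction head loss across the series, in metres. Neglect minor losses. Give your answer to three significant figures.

Pipe 1: V = 1.986 m/s, Re = 4.01×10^5, ε/D = 3.04×10^-4, f = 0.01644, h_1 = f(L/D)V²/2g = 5.114 m
Pipe 2: V = 2.820 m/s, Re = 4.77×10^5, ε/D = 2.85×10^-4, f = 0.01608, h_2 = f(L/D)V²/2g = 31.41 m
Series → Q common, losses add: H = Σh = 36.53 m

H ≈ 36.5 m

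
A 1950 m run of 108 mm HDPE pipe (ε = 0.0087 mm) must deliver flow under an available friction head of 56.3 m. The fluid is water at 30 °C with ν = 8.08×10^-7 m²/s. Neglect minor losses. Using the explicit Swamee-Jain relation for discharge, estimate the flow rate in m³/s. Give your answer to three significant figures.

Swamee-Jain (Type II): Q = -0.965·√(gD⁵h_f/L)·ln[ε/(3.7D) + √(3.17ν²L/(gD³h_f))]
√(gD⁵h_f/L) = √(9.81·0.108⁵·56.3/1950) = 0.002040
ε/(3.7D) = 2.18×10^-5; √(3.17ν²L/(gD³h_f)) = 7.62×10^-5
Q = -0.965·0.002040·ln(9.793×10^-5) = 0.01817 m³/s
Check: V = 1.98 m/s, Re = 2.65×10^5, f = 0.01553, h_f = 56.2 m ≈ 56.3 m ✓

Q ≈ 0.0182 m³/s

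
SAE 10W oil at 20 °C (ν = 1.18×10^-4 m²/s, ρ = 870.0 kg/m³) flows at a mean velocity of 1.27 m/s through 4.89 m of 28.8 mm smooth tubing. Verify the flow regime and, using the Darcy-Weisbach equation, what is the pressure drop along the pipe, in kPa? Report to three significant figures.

Re = VD/ν = 1.27·0.02880/1.18×10^-4 = 310 → laminar (Re < 2300)
f = 64/Re = 0.2065
h_f = f(L/D)V²/(2g) = 0.2065·(4.89/0.02880)·1.27²/(2·9.81) = 2.882 m
Δp = ρg·h_f = 870.0·9.81·2.882 = 24.60 kPa

Δp ≈ 24.6 kPa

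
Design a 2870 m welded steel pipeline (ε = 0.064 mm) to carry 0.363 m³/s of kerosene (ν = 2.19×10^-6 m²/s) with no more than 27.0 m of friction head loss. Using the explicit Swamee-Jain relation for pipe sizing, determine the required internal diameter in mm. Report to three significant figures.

Swamee-Jain (Type III): D = 0.66·[ε^1.25·(LQ²/(gh_f))^4.75 + ν·Q^9.4·(L/(gh_f))^5.2]^0.04
LQ²/(gh_f) = 1.428; L/(gh_f) = 10.84
Term 1 = ε^1.25·(…)^4.75 = 3.11×10^-5; Term 2 = ν·Q^9.4·(…)^5.2 = 3.84×10^-5
D = 0.66·(3.11×10^-5 + 3.84×10^-5)^0.04 = 0.4500 m = 450 mm
Check: V = 2.28 m/s, Re = 4.69×10^5, f = 0.01503, h_f = 25.5 m ≈ 27.0 m ✓

D ≈ 450 mm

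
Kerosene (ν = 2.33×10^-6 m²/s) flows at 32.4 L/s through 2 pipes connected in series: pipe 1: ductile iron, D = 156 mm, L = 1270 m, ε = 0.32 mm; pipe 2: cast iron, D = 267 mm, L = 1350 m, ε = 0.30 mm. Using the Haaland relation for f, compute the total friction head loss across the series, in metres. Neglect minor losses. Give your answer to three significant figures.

H ≈ 31.8 m

Pipe 1: V = 1.695 m/s, Re = 1.13×10^5, ε/D = 0.00205, f = 0.02495, h_1 = f(L/D)V²/2g = 29.74 m
Pipe 2: V = 0.5787 m/s, Re = 6.63×10^4, ε/D = 0.00112, f = 0.02328, h_2 = f(L/D)V²/2g = 2.009 m
Series → Q common, losses add: H = Σh = 31.75 m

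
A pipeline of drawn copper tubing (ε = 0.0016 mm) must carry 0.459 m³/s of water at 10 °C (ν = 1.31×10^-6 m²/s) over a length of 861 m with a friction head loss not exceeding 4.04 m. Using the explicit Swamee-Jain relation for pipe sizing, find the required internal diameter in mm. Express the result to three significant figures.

D ≈ 544 mm

Swamee-Jain (Type III): D = 0.66·[ε^1.25·(LQ²/(gh_f))^4.75 + ν·Q^9.4·(L/(gh_f))^5.2]^0.04
LQ²/(gh_f) = 4.577; L/(gh_f) = 21.72
Term 1 = ε^1.25·(…)^4.75 = 7.81×10^-5; Term 2 = ν·Q^9.4·(…)^5.2 = 0.00777
D = 0.66·(7.81×10^-5 + 0.00777)^0.04 = 0.5437 m = 544 mm
Check: V = 1.98 m/s, Re = 8.21×10^5, f = 0.01207, h_f = 3.81 m ≈ 4.04 m ✓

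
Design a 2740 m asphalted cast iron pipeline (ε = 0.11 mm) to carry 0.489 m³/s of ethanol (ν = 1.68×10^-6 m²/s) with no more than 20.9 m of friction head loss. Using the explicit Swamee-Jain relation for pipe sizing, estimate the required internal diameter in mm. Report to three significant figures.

D ≈ 531 mm

Swamee-Jain (Type III): D = 0.66·[ε^1.25·(LQ²/(gh_f))^4.75 + ν·Q^9.4·(L/(gh_f))^5.2]^0.04
LQ²/(gh_f) = 3.196; L/(gh_f) = 13.36
Term 1 = ε^1.25·(…)^4.75 = 0.00281; Term 2 = ν·Q^9.4·(…)^5.2 = 0.00144
D = 0.66·(0.00281 + 0.00144)^0.04 = 0.5305 m = 531 mm
Check: V = 2.21 m/s, Re = 6.99×10^5, f = 0.01519, h_f = 19.6 m ≈ 20.9 m ✓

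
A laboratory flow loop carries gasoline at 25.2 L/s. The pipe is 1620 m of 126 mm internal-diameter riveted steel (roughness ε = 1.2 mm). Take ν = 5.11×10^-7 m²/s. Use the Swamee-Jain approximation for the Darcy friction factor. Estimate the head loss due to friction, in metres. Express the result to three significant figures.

h_f ≈ 100 m

V = 4Q/(πD²) = 4·0.0252/(π·0.126²) = 2.021 m/s
Re = VD/ν = 2.021·0.126/5.11×10^-7 = 4.98×10^5 → turbulent
ε/D = 1.2/126 = 0.00952
Swamee-Jain: f = 0.03749
h_f = f(L/D)V²/(2g) = 0.03749·(1620/0.126)·2.021²/(2·9.81) = 100.4 m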